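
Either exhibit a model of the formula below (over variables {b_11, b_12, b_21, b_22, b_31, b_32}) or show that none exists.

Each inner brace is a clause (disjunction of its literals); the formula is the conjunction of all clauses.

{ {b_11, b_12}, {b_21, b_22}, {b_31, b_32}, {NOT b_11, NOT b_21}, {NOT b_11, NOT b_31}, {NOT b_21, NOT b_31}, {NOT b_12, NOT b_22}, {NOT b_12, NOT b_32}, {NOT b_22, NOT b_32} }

UNSATISFIABLE

Suppose b_11 = true.
(NOT b_21) alone gives b_21 = false.
(b_22) alone gives b_22 = true.
(NOT b_31) alone gives b_31 = false.
(b_32) alone gives b_32 = true.
Now (NOT b_32) is unsatisfied and unit — conflict.
Undo b_11 and try b_11 = false.
(b_12) alone gives b_12 = true.
(NOT b_22) alone gives b_22 = false.
(b_21) alone gives b_21 = true.
(NOT b_31) alone gives b_31 = false.
(b_32) alone gives b_32 = true.
Now (NOT b_32) is unsatisfied and unit — conflict.
Neither b_11 = true nor b_11 = false works.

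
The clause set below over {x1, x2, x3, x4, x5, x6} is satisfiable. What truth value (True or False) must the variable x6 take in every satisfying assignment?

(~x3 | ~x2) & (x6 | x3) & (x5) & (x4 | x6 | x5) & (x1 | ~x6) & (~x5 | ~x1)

Suppose x6 = 1.
The clause (x5) is unit, so x5 = 1.
The clause (x1) is unit, so x1 = 1.
Now (~x1) is unsatisfied and unit — conflict.
So every satisfying assignment has x6 = False.

False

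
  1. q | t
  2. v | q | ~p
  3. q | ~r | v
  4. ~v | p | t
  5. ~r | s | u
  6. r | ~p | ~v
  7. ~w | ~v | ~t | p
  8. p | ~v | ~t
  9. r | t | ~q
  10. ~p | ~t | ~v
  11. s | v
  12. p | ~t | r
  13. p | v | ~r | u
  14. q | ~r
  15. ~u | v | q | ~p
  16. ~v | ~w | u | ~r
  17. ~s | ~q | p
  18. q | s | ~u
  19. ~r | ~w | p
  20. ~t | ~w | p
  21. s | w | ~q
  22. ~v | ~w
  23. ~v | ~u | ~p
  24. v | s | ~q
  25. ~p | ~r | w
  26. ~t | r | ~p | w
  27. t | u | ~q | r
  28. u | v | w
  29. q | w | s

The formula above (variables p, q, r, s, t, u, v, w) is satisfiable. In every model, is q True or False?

True

Suppose q = 0.
From the singleton clause (t), t = 1.
From the singleton clause (~r), r = 0.
From the singleton clause (p), p = 1.
From the singleton clause (v), v = 1.
That conflicts with the unit clause (~v).
So every satisfying assignment has q = True.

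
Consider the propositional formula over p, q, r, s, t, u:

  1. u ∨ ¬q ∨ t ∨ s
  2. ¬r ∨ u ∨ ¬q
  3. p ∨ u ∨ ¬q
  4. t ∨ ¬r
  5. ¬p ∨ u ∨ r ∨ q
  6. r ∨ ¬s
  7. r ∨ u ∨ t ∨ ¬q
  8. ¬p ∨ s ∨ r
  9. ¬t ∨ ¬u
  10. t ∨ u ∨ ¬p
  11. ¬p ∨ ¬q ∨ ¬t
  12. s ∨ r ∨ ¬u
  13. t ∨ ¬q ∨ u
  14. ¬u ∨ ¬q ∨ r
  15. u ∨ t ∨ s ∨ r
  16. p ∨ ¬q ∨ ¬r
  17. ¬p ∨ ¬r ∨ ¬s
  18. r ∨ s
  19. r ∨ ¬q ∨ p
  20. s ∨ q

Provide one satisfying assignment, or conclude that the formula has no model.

p ↦ False,  q ↦ False,  r ↦ True,  s ↦ True,  t ↦ True,  u ↦ False

Case t = True:
From the singleton clause (¬u), u = False.
Case r = True:
From the singleton clause (¬q), q = False.
From the singleton clause (s), s = True.
From the singleton clause (¬p), p = False.
This assignment satisfies each clause.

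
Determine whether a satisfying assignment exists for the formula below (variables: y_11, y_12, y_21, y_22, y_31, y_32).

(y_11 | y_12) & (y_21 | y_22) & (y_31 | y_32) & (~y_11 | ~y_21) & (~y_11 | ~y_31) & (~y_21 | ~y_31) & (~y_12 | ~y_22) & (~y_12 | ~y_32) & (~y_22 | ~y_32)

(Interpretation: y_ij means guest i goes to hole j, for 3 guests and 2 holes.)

Suppose y_11 = 1.
From the singleton clause (~y_21), y_21 = 0.
From the singleton clause (y_22), y_22 = 1.
From the singleton clause (~y_31), y_31 = 0.
From the singleton clause (y_32), y_32 = 1.
That conflicts with the unit clause (~y_32).
Backtrack on y_11: now try y_11 = 0.
From the singleton clause (y_12), y_12 = 1.
From the singleton clause (~y_22), y_22 = 0.
From the singleton clause (y_21), y_21 = 1.
From the singleton clause (~y_31), y_31 = 0.
From the singleton clause (y_32), y_32 = 1.
That conflicts with the unit clause (~y_32).
Either choice for y_11 ends in contradiction.
No assignment satisfies every clause.

No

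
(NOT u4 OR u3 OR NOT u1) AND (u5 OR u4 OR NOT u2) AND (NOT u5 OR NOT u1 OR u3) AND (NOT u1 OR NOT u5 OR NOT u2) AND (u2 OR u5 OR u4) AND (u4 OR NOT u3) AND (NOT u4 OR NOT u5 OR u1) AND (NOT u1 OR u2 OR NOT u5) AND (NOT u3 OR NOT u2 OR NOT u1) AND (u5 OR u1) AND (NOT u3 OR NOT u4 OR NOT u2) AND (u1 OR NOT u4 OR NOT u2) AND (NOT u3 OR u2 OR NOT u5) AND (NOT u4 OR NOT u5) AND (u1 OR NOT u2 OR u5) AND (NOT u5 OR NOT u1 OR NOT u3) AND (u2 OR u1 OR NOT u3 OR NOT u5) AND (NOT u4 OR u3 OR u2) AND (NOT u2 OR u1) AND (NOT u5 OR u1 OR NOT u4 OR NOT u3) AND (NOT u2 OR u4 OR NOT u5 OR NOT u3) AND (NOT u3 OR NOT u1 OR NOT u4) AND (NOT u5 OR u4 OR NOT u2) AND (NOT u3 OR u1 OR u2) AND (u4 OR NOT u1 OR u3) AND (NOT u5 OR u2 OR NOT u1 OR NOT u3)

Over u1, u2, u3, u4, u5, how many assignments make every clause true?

There are 2^5 = 32 truth assignments over (u1, u2, u3, u4, u5).
Split on u5. With u5 = true, the clauses containing u5 are satisfied and NOT u5 drops from the rest; 1 of the 2^4 = 16 assignments to the other variables satisfy what remains.
With u5 = false, by the same count on the reduced clause set, 0 assignments work.
(One model: u1=F, u2=F, u3=F, u4=F, u5=T.)
Total: 1 + 0 = 1.

1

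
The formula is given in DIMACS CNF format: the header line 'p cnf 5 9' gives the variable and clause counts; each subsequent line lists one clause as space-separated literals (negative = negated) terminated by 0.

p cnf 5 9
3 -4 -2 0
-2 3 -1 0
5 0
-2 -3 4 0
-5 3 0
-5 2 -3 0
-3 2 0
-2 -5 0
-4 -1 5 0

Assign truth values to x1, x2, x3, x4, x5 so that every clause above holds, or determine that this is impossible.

The clause (x5) is unit, so x5 = True.
The clause (x3) is unit, so x3 = True.
The clause (x2) is unit, so x2 = True.
But (¬x2) is also a unit clause — contradiction.

UNSATISFIABLE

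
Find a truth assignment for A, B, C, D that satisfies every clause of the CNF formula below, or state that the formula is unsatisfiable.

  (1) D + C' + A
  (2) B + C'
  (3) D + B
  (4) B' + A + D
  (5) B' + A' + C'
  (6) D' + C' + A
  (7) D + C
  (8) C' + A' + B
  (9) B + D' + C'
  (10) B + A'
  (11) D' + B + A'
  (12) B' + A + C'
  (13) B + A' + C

A: 0; B: 1; C: 0; D: 1

Case B = 1:
Case A = 0:
Unit clause (D) forces D = 1.
Unit clause (C') forces C = 0.
This assignment satisfies each clause.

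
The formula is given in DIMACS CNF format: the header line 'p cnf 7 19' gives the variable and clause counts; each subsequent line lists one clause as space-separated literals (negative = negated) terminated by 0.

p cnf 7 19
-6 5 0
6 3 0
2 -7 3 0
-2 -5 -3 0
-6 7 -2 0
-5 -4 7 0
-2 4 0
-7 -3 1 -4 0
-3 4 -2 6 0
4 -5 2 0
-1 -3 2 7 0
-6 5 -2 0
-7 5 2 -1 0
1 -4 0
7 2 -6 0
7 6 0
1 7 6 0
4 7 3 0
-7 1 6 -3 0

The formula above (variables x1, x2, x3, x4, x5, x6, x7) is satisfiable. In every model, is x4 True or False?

Suppose x4 = False.
Unit clause (¬x2) forces x2 = False.
Unit clause (¬x5) forces x5 = False.
Unit clause (¬x6) forces x6 = False.
Unit clause (x3) forces x3 = True.
Unit clause (x7) forces x7 = True.
Unit clause (¬x1) forces x1 = False.
Now (x1) is unsatisfied and unit — conflict.
So every satisfying assignment has x4 = True.

True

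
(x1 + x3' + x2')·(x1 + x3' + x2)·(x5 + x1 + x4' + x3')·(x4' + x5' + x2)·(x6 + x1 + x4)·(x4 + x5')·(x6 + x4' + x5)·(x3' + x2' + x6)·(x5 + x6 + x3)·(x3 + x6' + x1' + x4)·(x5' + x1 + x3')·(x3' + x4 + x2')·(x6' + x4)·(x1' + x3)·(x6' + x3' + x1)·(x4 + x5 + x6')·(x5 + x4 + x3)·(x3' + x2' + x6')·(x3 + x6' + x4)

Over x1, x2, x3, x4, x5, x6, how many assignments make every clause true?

6

There are 2^6 = 64 truth assignments over (x1, x2, x3, x4, x5, x6).
Split on x2. With x2 = 1, the clauses containing x2 are satisfied and x2' drops from the rest; 3 of the 2^5 = 32 assignments to the other variables satisfy what remains.
With x2 = 0, by the same count on the reduced clause set, 3 assignments work.
(One model: x1=F, x2=F, x3=F, x4=T, x5=F, x6=T.)
Total: 3 + 3 = 6.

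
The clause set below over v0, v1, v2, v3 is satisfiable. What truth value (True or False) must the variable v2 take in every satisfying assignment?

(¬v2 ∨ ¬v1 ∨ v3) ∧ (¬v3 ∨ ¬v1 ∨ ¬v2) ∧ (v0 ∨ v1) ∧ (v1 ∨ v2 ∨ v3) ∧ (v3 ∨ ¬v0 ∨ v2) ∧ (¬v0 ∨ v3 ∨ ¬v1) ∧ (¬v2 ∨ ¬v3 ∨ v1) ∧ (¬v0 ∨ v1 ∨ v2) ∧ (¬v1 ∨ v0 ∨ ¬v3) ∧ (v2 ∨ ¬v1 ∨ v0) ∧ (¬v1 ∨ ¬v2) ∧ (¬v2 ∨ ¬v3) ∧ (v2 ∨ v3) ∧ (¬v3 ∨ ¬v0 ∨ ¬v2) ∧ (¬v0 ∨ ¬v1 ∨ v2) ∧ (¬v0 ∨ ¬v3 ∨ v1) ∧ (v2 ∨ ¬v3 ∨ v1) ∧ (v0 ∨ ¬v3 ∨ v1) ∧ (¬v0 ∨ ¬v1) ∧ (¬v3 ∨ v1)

Suppose v2 = False.
From the singleton clause (v3), v3 = True.
From the singleton clause (v1), v1 = True.
From the singleton clause (v0), v0 = True.
But (¬v0) is also a unit clause — contradiction.
So every satisfying assignment has v2 = True.

True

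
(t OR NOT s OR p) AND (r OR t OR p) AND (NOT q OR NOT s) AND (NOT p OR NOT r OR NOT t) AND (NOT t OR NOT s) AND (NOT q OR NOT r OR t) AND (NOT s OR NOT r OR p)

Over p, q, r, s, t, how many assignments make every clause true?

There are 2^5 = 32 truth assignments over (p, q, r, s, t).
Split on t. With t = true, the clauses containing t are satisfied and NOT t drops from the rest; 6 of the 2^4 = 16 assignments to the other variables satisfy what remains.
With t = false, by the same count on the reduced clause set, 6 assignments work.
Total: 6 + 6 = 12.

12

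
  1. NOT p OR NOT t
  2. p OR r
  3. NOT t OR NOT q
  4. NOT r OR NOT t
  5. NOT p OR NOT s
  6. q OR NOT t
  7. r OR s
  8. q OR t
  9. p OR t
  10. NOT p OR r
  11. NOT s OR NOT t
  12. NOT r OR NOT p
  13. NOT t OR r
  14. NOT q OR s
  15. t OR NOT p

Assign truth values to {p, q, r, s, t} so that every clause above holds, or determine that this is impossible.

UNSATISFIABLE

Branch on p: set p = false.
Unit clause (r) forces r = true.
Unit clause (NOT t) forces t = false.
Now (t) is unsatisfied and unit — conflict.
That branch fails; take p = true instead.
Unit clause (NOT t) forces t = false.
Now (t) is unsatisfied and unit — conflict.
Both values of p lead to a conflict.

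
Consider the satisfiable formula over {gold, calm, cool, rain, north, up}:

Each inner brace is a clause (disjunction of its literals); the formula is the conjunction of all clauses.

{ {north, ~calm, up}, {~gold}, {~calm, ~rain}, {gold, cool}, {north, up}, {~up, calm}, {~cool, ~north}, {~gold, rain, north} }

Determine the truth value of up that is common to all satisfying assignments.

Suppose up = 0.
(~gold) alone gives gold = 0.
(cool) alone gives cool = 1.
(north) alone gives north = 1.
Now (~north) is unsatisfied and unit — conflict.
So every satisfying assignment has up = True.

True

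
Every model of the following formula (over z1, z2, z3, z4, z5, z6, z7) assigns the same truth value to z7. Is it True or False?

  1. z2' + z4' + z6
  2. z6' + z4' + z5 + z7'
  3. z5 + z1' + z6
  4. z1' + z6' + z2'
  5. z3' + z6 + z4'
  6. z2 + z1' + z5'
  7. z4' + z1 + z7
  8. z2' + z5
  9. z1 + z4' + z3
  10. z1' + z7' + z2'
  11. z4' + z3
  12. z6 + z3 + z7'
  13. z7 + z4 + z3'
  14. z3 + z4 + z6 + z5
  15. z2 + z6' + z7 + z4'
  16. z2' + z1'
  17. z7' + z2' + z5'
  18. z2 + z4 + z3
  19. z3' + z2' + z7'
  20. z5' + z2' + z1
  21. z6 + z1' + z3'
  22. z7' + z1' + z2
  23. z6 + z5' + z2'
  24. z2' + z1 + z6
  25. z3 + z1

Suppose z7 = 0.
Case z4 = 0:
The clause (z3') is unit, so z3 = 0.
The clause (z2) is unit, so z2 = 1.
The clause (z5) is unit, so z5 = 1.
The clause (z1') is unit, so z1 = 0.
That conflicts with the unit clause (z1).
That branch fails; take z4 = 1 instead.
The clause (z1) is unit, so z1 = 1.
The clause (z3) is unit, so z3 = 1.
The clause (z6) is unit, so z6 = 1.
The clause (z2') is unit, so z2 = 0.
That conflicts with the unit clause (z2).
Either choice for z4 ends in contradiction.
So every satisfying assignment has z7 = True.

True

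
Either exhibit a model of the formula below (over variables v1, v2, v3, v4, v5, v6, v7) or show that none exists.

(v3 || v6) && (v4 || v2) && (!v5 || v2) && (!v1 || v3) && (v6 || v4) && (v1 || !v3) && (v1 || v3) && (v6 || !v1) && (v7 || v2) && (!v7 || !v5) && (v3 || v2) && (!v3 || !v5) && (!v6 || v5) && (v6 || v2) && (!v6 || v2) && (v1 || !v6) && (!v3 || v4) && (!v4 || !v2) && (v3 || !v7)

UNSATISFIABLE

Try v3 = true.
From the singleton clause (v1), v1 = true.
From the singleton clause (v6), v6 = true.
From the singleton clause (!v5), v5 = false.
But (v5) is also a unit clause — contradiction.
So v3 must be the other value — set v3 = false.
From the singleton clause (v6), v6 = true.
From the singleton clause (!v1), v1 = false.
But (v1) is also a unit clause — contradiction.
Both values of v3 lead to a conflict.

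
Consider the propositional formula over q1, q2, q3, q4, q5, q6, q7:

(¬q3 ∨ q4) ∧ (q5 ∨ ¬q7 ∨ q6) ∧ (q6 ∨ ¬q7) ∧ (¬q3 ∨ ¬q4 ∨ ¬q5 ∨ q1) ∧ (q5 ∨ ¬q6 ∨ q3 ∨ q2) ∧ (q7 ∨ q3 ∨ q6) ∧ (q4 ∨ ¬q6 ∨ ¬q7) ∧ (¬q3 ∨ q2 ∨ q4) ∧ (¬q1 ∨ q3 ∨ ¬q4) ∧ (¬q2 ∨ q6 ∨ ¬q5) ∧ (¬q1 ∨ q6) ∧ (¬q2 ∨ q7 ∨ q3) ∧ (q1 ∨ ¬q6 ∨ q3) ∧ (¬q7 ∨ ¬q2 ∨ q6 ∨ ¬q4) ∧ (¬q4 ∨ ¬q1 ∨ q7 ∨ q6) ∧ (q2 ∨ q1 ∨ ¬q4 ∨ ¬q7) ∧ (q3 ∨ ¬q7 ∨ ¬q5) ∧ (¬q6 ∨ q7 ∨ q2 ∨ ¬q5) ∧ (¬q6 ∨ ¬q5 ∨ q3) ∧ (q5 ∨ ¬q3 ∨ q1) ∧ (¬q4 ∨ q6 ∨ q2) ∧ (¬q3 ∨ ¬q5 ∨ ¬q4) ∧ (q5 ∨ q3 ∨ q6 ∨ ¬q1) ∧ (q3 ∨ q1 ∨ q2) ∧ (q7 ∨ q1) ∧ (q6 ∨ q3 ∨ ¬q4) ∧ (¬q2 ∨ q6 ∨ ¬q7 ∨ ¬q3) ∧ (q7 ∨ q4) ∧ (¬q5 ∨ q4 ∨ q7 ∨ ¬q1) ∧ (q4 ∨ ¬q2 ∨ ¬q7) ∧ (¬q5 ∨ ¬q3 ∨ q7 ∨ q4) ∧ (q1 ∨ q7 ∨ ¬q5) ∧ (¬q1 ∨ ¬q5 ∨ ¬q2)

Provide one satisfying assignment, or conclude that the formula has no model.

Suppose q3 = True.
From the singleton clause (q4), q4 = True.
From the singleton clause (¬q5), q5 = False.
From the singleton clause (q1), q1 = True.
From the singleton clause (q6), q6 = True.
No clause remains; q2, q7 are free.

q1 ↦ True, q2 ↦ False, q3 ↦ True, q4 ↦ True, q5 ↦ False, q6 ↦ True, q7 ↦ True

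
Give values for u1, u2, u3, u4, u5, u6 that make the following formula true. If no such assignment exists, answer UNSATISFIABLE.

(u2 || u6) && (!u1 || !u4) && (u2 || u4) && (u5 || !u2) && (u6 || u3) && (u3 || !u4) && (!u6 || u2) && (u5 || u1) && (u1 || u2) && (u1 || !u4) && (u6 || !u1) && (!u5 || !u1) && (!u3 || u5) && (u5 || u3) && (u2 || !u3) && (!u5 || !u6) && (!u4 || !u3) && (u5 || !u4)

Branch on u2: set u2 = true.
The clause (u5) is unit, so u5 = true.
The clause (!u1) is unit, so u1 = false.
The clause (!u4) is unit, so u4 = false.
The clause (!u6) is unit, so u6 = false.
The clause (u3) is unit, so u3 = true.
This assignment satisfies each clause.

u1=false; u2=true; u3=true; u4=false; u5=true; u6=false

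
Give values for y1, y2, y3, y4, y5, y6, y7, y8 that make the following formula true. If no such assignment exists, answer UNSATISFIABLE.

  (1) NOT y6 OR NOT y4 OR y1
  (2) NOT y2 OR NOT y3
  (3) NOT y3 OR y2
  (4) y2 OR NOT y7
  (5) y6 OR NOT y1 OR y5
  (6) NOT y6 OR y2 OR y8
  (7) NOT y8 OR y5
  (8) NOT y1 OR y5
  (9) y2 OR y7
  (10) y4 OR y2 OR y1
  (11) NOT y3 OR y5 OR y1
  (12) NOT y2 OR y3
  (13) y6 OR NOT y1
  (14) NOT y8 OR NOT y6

Case y2 = false:
From the singleton clause (NOT y3), y3 = false.
From the singleton clause (NOT y7), y7 = false.
But (y7) is also a unit clause — contradiction.
So y2 must be the other value — set y2 = true.
From the singleton clause (NOT y3), y3 = false.
But (y3) is also a unit clause — contradiction.
Neither y2 = true nor y2 = false works.

UNSATISFIABLE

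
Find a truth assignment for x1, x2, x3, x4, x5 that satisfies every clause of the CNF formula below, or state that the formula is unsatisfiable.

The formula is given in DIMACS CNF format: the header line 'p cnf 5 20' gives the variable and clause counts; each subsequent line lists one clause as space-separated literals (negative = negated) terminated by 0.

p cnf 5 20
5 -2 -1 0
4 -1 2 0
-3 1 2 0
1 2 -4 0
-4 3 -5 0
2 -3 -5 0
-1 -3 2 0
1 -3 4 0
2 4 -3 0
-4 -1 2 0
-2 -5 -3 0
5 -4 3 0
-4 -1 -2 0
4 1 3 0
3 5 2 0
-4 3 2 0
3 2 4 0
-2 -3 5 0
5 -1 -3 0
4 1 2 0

x1=True, x2=True, x3=False, x4=False, x5=True

Suppose x5 = True.
Suppose x4 = False.
Suppose x1 = True.
Unit clause (x2) forces x2 = True.
Unit clause (¬x3) forces x3 = False.
Every clause now holds.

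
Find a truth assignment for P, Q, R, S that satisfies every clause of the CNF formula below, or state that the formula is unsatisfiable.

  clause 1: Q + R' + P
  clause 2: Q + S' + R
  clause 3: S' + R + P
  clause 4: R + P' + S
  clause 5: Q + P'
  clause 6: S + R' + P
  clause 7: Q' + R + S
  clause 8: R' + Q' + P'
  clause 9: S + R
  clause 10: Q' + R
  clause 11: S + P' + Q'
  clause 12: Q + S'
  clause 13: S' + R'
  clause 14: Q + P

UNSATISFIABLE

Suppose Q = 1.
From the singleton clause (R), R = 1.
From the singleton clause (P'), P = 0.
From the singleton clause (S), S = 1.
That conflicts with the unit clause (S').
Undo Q and try Q = 0.
From the singleton clause (P'), P = 0.
That conflicts with the unit clause (P).
Both values of Q lead to a conflict.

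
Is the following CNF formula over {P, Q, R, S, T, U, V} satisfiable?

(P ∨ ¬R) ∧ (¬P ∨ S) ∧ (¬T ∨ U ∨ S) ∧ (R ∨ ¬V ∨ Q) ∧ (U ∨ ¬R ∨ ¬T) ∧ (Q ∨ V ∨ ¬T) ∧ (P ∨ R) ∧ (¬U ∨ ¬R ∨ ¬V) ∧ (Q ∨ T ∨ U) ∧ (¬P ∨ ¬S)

Unsatisfiable

Case P = True:
Unit clause (S) forces S = True.
That conflicts with the unit clause (¬S).
That branch fails; take P = False instead.
Unit clause (¬R) forces R = False.
That conflicts with the unit clause (R).
Neither P = True nor P = False works.
No assignment satisfies every clause.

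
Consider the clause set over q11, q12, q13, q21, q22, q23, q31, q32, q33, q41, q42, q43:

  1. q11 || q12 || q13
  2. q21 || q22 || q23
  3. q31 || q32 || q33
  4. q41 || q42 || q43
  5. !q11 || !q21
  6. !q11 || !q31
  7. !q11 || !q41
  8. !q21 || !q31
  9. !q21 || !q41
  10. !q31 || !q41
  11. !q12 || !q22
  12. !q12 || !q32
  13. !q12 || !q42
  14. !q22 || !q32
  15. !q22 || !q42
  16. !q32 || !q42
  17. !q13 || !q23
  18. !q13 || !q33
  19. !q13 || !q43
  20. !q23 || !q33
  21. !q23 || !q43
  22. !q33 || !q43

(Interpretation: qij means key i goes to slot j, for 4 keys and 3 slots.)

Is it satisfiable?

Branch on q11: set q11 = false.
Branch on q12: set q12 = true.
Unit clause (!q22) forces q22 = false.
Unit clause (!q32) forces q32 = false.
Unit clause (!q42) forces q42 = false.
Branch on q21: set q21 = true.
Unit clause (!q31) forces q31 = false.
Unit clause (q33) forces q33 = true.
Unit clause (!q41) forces q41 = false.
Unit clause (q43) forces q43 = true.
But (!q43) is also a unit clause — contradiction.
That branch fails; take q21 = false instead.
Unit clause (q23) forces q23 = true.
Unit clause (!q13) forces q13 = false.
Unit clause (!q33) forces q33 = false.
Unit clause (q31) forces q31 = true.
Unit clause (!q41) forces q41 = false.
Unit clause (q43) forces q43 = true.
But (!q43) is also a unit clause — contradiction.
Both values of q21 lead to a conflict.
That branch fails; take q12 = false instead.
Unit clause (q13) forces q13 = true.
Unit clause (!q23) forces q23 = false.
Unit clause (!q33) forces q33 = false.
Unit clause (!q43) forces q43 = false.
Branch on q21: set q21 = true.
Unit clause (!q31) forces q31 = false.
Unit clause (q32) forces q32 = true.
Unit clause (!q41) forces q41 = false.
Unit clause (q42) forces q42 = true.
But (!q42) is also a unit clause — contradiction.
That branch fails; take q21 = false instead.
Unit clause (q22) forces q22 = true.
Unit clause (!q32) forces q32 = false.
Unit clause (q31) forces q31 = true.
Unit clause (!q41) forces q41 = false.
Unit clause (q42) forces q42 = true.
But (!q42) is also a unit clause — contradiction.
Both values of q21 lead to a conflict.
Both values of q12 lead to a conflict.
That branch fails; take q11 = true instead.
Unit clause (!q21) forces q21 = false.
Unit clause (!q31) forces q31 = false.
Unit clause (!q41) forces q41 = false.
Branch on q22: set q22 = true.
Unit clause (!q12) forces q12 = false.
Unit clause (!q32) forces q32 = false.
Unit clause (q33) forces q33 = true.
Unit clause (!q42) forces q42 = false.
Unit clause (q43) forces q43 = true.
But (!q43) is also a unit clause — contradiction.
That branch fails; take q22 = false instead.
Unit clause (q23) forces q23 = true.
Unit clause (!q13) forces q13 = false.
Unit clause (!q33) forces q33 = false.
Unit clause (q32) forces q32 = true.
Unit clause (!q12) forces q12 = false.
Unit clause (!q42) forces q42 = false.
Unit clause (q43) forces q43 = true.
But (!q43) is also a unit clause — contradiction.
Both values of q22 lead to a conflict.
Both values of q11 lead to a conflict.
No assignment satisfies every clause.

Unsatisfiable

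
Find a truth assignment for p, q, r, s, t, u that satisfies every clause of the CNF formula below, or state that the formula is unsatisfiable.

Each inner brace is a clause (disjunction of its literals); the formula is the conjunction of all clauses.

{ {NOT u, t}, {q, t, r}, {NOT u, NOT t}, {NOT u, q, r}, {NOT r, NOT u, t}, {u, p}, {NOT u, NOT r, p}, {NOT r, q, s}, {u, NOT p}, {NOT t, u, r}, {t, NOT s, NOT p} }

UNSATISFIABLE

Try u = false.
From the singleton clause (p), p = true.
But (NOT p) is also a unit clause — contradiction.
So u must be the other value — set u = true.
From the singleton clause (t), t = true.
But (NOT t) is also a unit clause — contradiction.
Neither u = true nor u = false works.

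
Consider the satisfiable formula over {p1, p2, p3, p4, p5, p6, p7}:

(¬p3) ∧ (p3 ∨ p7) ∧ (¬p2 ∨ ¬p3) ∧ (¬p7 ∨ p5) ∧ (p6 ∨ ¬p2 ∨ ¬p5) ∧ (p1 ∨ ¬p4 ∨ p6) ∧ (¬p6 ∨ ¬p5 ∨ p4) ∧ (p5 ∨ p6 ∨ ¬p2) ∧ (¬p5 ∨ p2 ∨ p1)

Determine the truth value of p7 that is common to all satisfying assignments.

Suppose p7 = False.
The clause (¬p3) is unit, so p3 = False.
That conflicts with the unit clause (p3).
So every satisfying assignment has p7 = True.

True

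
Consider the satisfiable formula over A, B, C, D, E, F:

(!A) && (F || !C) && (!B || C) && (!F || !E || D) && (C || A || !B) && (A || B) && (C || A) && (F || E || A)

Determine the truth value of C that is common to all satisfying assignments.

True

Suppose C = false.
(!A) alone gives A = false.
That conflicts with the unit clause (A).
So every satisfying assignment has C = True.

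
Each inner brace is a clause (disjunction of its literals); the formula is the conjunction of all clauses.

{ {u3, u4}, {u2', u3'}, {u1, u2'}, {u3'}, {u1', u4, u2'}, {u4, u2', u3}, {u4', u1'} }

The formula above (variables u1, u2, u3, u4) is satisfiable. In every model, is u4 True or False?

Suppose u4 = 0.
Unit clause (u3) forces u3 = 1.
That conflicts with the unit clause (u3').
So every satisfying assignment has u4 = True.

True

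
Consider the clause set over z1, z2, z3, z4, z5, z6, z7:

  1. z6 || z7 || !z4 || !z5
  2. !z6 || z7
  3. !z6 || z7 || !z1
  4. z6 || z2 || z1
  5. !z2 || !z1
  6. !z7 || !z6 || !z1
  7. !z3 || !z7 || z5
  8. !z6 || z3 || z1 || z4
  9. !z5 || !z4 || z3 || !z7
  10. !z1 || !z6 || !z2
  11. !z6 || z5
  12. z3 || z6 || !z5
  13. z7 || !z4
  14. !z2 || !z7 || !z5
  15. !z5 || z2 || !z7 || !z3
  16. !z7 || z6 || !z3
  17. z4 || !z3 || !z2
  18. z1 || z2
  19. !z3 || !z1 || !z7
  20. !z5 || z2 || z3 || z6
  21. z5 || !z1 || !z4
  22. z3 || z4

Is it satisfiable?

Yes, satisfiable

Branch on z6: set z6 = false.
Branch on z2: set z2 = false.
(z1) alone gives z1 = true.
Branch on z3: set z3 = true.
(!z7) alone gives z7 = false.
(!z4) alone gives z4 = false.
All clauses hold; z5 can take either value.
A satisfying assignment: z1: true; z2: false; z3: true; z4: false; z5: true; z6: false; z7: false.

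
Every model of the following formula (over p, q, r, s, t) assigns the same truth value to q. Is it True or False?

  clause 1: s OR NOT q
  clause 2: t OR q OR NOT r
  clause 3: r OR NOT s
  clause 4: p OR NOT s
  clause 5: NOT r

Suppose q = true.
From the singleton clause (s), s = true.
From the singleton clause (r), r = true.
That conflicts with the unit clause (NOT r).
So every satisfying assignment has q = False.

False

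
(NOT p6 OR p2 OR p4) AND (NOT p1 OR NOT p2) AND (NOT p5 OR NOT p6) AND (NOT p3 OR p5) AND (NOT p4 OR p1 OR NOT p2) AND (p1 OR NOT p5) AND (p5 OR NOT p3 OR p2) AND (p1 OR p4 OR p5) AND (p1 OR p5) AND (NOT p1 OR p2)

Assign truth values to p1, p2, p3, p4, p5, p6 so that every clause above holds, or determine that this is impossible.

UNSATISFIABLE

Try p1 = false.
The clause (NOT p5) is unit, so p5 = false.
That conflicts with the unit clause (p5).
Backtrack on p1: now try p1 = true.
The clause (NOT p2) is unit, so p2 = false.
That conflicts with the unit clause (p2).
Both values of p1 lead to a conflict.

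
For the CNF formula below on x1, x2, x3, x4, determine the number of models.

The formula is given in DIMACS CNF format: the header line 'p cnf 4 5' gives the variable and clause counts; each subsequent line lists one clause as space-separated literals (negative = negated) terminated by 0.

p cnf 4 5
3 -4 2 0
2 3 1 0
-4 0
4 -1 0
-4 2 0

There are 2^4 = 16 truth assignments over (x1, x2, x3, x4).
Split on x1. With x1 = True, the clauses containing x1 are satisfied and ¬x1 drops from the rest; 0 of the 2^3 = 8 assignments to the other variables satisfy what remains.
With x1 = False, by the same count on the reduced clause set, 3 assignments work.
(One model: x1=F, x2=F, x3=T, x4=F.)
Total: 0 + 3 = 3.

3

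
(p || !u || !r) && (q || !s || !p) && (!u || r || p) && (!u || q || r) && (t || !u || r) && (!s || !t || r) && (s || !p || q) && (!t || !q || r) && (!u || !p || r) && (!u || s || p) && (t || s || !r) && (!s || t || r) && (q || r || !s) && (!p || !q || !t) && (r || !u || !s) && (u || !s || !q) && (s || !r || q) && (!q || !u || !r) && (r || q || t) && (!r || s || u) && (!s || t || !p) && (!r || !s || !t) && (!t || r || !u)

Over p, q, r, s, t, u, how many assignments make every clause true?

There are 2^6 = 64 truth assignments over (p, q, r, s, t, u).
Split on t. With t = true, the clauses containing t are satisfied and !t drops from the rest; 1 of the 2^5 = 32 assignments to the other variables satisfy what remains.
With t = false, by the same count on the reduced clause set, 3 assignments work.
(One model: p=F, q=F, r=F, s=F, t=T, u=F.)
Total: 1 + 3 = 4.

4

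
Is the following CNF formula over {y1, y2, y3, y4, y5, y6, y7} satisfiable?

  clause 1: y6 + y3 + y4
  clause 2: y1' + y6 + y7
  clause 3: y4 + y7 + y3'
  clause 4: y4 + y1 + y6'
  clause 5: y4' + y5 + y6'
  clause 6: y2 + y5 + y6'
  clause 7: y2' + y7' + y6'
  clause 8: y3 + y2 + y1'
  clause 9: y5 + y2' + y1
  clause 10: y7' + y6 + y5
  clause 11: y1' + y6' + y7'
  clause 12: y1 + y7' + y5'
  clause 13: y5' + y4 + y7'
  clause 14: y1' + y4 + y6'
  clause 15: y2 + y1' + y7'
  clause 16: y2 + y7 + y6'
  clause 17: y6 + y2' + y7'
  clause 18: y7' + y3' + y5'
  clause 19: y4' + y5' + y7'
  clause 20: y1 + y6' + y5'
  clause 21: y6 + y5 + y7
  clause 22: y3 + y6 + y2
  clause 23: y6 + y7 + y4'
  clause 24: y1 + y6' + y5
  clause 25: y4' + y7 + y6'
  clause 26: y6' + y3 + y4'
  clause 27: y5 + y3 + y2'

No, unsatisfiable

Branch on y6: set y6 = 1.
Branch on y4: set y4 = 1.
The clause (y5) is unit, so y5 = 1.
The clause (y7') is unit, so y7 = 0.
Now (y7) is unsatisfied and unit — conflict.
So y4 must be the other value — set y4 = 0.
The clause (y1) is unit, so y1 = 1.
Now (y1') is unsatisfied and unit — conflict.
Both values of y4 lead to a conflict.
So y6 must be the other value — set y6 = 0.
Branch on y3: set y3 = 1.
Branch on y1: set y1 = 0.
Branch on y4: set y4 = 1.
The clause (y7) is unit, so y7 = 1.
The clause (y5) is unit, so y5 = 1.
Now (y5') is unsatisfied and unit — conflict.
So y4 must be the other value — set y4 = 0.
The clause (y7) is unit, so y7 = 1.
The clause (y5) is unit, so y5 = 1.
Now (y5') is unsatisfied and unit — conflict.
Both values of y4 lead to a conflict.
So y1 must be the other value — set y1 = 1.
The clause (y7) is unit, so y7 = 1.
The clause (y5) is unit, so y5 = 1.
Now (y5') is unsatisfied and unit — conflict.
Both values of y1 lead to a conflict.
So y3 must be the other value — set y3 = 0.
The clause (y4) is unit, so y4 = 1.
The clause (y2) is unit, so y2 = 1.
The clause (y7') is unit, so y7 = 0.
Now (y7) is unsatisfied and unit — conflict.
Both values of y3 lead to a conflict.
Both values of y6 lead to a conflict.
No assignment satisfies every clause.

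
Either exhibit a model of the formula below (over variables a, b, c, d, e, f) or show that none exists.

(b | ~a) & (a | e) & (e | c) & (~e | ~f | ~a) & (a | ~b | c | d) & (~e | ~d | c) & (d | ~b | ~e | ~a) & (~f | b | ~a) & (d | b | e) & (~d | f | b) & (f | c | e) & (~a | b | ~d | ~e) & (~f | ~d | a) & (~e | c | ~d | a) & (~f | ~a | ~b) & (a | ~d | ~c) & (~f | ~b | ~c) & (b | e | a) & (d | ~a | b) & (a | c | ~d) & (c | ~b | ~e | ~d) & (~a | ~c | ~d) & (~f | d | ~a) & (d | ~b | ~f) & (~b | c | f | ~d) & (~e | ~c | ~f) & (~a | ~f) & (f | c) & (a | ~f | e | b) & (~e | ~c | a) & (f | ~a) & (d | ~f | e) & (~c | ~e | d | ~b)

Case b = 0:
From the singleton clause (~a), a = 0.
From the singleton clause (e), e = 1.
From the singleton clause (~c), c = 0.
From the singleton clause (~d), d = 0.
From the singleton clause (f), f = 1.
All clauses are satisfied.

a=0, b=0, c=0, d=0, e=1, f=1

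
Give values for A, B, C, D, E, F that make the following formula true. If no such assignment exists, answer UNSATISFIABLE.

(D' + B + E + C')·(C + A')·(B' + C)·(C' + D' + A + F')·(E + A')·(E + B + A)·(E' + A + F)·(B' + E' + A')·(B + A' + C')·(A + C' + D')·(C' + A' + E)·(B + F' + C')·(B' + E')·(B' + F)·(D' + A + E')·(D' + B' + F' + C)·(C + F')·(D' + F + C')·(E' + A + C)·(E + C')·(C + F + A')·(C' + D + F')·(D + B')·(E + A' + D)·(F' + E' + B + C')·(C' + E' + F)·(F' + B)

UNSATISFIABLE

Suppose C = 1.
From the singleton clause (E), E = 1.
From the singleton clause (B'), B = 0.
From the singleton clause (A'), A = 0.
From the singleton clause (F), F = 1.
Now (F') is unsatisfied and unit — conflict.
That branch fails; take C = 0 instead.
From the singleton clause (A'), A = 0.
From the singleton clause (B'), B = 0.
From the singleton clause (E), E = 1.
Now (E') is unsatisfied and unit — conflict.
Either choice for C ends in contradiction.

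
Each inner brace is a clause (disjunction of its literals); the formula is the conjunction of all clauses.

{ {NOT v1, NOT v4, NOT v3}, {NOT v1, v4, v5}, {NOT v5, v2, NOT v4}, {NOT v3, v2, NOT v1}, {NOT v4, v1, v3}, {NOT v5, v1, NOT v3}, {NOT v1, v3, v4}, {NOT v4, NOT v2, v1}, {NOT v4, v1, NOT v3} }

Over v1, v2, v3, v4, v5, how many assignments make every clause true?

10

There are 2^5 = 32 truth assignments over (v1, v2, v3, v4, v5).
Split on v5. With v5 = true, the clauses containing v5 are satisfied and NOT v5 drops from the rest; 4 of the 2^4 = 16 assignments to the other variables satisfy what remains.
With v5 = false, by the same count on the reduced clause set, 6 assignments work.
Total: 4 + 6 = 10.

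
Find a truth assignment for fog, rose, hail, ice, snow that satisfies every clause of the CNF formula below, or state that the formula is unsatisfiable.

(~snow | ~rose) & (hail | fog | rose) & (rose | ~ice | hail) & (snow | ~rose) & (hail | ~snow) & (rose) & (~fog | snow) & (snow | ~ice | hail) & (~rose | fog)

(rose) alone gives rose = 1.
(~snow) alone gives snow = 0.
But (snow) is also a unit clause — contradiction.

UNSATISFIABLE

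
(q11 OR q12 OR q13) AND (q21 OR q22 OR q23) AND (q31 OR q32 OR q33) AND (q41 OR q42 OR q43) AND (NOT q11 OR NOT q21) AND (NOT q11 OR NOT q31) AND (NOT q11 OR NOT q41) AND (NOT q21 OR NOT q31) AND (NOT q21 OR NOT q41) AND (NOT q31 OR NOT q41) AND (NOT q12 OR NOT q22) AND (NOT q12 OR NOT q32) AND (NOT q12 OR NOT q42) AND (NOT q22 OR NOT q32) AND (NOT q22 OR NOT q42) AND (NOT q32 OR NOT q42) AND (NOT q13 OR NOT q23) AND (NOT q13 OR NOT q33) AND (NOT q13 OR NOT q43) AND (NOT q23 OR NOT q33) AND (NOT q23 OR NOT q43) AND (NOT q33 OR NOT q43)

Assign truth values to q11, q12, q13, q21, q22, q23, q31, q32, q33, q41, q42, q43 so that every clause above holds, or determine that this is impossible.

UNSATISFIABLE

Suppose q11 = false.
Suppose q12 = true.
Unit clause (NOT q22) forces q22 = false.
Unit clause (NOT q32) forces q32 = false.
Unit clause (NOT q42) forces q42 = false.
Suppose q21 = true.
Unit clause (NOT q31) forces q31 = false.
Unit clause (q33) forces q33 = true.
Unit clause (NOT q41) forces q41 = false.
Unit clause (q43) forces q43 = true.
Now (NOT q43) is unsatisfied and unit — conflict.
Undo q21 and try q21 = false.
Unit clause (q23) forces q23 = true.
Unit clause (NOT q13) forces q13 = false.
Unit clause (NOT q33) forces q33 = false.
Unit clause (q31) forces q31 = true.
Unit clause (NOT q41) forces q41 = false.
Unit clause (q43) forces q43 = true.
Now (NOT q43) is unsatisfied and unit — conflict.
Both values of q21 lead to a conflict.
Undo q12 and try q12 = false.
Unit clause (q13) forces q13 = true.
Unit clause (NOT q23) forces q23 = false.
Unit clause (NOT q33) forces q33 = false.
Unit clause (NOT q43) forces q43 = false.
Suppose q21 = true.
Unit clause (NOT q31) forces q31 = false.
Unit clause (q32) forces q32 = true.
Unit clause (NOT q41) forces q41 = false.
Unit clause (q42) forces q42 = true.
Now (NOT q42) is unsatisfied and unit — conflict.
Undo q21 and try q21 = false.
Unit clause (q22) forces q22 = true.
Unit clause (NOT q32) forces q32 = false.
Unit clause (q31) forces q31 = true.
Unit clause (NOT q41) forces q41 = false.
Unit clause (q42) forces q42 = true.
Now (NOT q42) is unsatisfied and unit — conflict.
Both values of q21 lead to a conflict.
Both values of q12 lead to a conflict.
Undo q11 and try q11 = true.
Unit clause (NOT q21) forces q21 = false.
Unit clause (NOT q31) forces q31 = false.
Unit clause (NOT q41) forces q41 = false.
Suppose q22 = true.
Unit clause (NOT q12) forces q12 = false.
Unit clause (NOT q32) forces q32 = false.
Unit clause (q33) forces q33 = true.
Unit clause (NOT q42) forces q42 = false.
Unit clause (q43) forces q43 = true.
Now (NOT q43) is unsatisfied and unit — conflict.
Undo q22 and try q22 = false.
Unit clause (q23) forces q23 = true.
Unit clause (NOT q13) forces q13 = false.
Unit clause (NOT q33) forces q33 = false.
Unit clause (q32) forces q32 = true.
Unit clause (NOT q12) forces q12 = false.
Unit clause (NOT q42) forces q42 = false.
Unit clause (q43) forces q43 = true.
Now (NOT q43) is unsatisfied and unit — conflict.
Both values of q22 lead to a conflict.
Both values of q11 lead to a conflict.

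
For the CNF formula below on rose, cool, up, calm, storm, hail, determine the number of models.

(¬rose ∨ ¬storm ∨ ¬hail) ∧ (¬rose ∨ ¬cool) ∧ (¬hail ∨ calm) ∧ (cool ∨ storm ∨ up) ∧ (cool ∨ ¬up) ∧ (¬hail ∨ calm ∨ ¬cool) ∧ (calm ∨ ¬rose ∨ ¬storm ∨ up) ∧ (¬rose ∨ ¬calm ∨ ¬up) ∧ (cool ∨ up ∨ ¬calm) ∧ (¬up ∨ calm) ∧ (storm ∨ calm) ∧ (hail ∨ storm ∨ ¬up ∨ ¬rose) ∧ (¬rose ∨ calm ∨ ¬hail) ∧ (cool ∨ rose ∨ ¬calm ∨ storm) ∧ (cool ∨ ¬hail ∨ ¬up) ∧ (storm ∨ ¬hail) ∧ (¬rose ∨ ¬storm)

8

There are 2^6 = 64 truth assignments over (rose, cool, up, calm, storm, hail).
Split on rose. With rose = True, the clauses containing rose are satisfied and ¬rose drops from the rest; 0 of the 2^5 = 32 assignments to the other variables satisfy what remains.
With rose = False, by the same count on the reduced clause set, 8 assignments work.
(One model: rose=F, cool=F, up=F, calm=F, storm=T, hail=F.)
Total: 0 + 8 = 8.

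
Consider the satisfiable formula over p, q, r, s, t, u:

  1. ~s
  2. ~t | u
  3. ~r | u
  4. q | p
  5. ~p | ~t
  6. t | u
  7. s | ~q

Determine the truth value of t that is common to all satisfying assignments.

False

Suppose t = 1.
From the singleton clause (~s), s = 0.
From the singleton clause (u), u = 1.
From the singleton clause (~p), p = 0.
From the singleton clause (q), q = 1.
But (~q) is also a unit clause — contradiction.
So every satisfying assignment has t = False.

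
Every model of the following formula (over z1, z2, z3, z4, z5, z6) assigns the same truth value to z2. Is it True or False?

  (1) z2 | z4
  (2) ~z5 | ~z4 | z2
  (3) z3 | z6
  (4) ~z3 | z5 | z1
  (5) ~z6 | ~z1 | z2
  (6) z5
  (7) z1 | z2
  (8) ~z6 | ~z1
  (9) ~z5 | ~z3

True

Suppose z2 = 0.
The clause (z4) is unit, so z4 = 1.
The clause (~z5) is unit, so z5 = 0.
Now (z5) is unsatisfied and unit — conflict.
So every satisfying assignment has z2 = True.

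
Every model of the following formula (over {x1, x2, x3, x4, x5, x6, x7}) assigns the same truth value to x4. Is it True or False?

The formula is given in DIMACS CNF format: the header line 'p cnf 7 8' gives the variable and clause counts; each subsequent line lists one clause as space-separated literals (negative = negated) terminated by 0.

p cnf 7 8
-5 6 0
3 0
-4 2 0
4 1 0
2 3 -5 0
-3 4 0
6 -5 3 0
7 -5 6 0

True

Suppose x4 = False.
(x3) alone gives x3 = True.
But (¬x3) is also a unit clause — contradiction.
So every satisfying assignment has x4 = True.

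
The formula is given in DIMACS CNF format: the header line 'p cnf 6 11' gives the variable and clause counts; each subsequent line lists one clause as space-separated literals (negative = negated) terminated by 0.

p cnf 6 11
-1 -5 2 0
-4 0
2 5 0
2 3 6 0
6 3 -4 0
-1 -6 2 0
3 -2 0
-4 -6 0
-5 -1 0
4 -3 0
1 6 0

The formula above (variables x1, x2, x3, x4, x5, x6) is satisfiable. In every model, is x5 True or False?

Suppose x5 = False.
The clause (¬x4) is unit, so x4 = False.
The clause (x2) is unit, so x2 = True.
The clause (x3) is unit, so x3 = True.
That conflicts with the unit clause (¬x3).
So every satisfying assignment has x5 = True.

True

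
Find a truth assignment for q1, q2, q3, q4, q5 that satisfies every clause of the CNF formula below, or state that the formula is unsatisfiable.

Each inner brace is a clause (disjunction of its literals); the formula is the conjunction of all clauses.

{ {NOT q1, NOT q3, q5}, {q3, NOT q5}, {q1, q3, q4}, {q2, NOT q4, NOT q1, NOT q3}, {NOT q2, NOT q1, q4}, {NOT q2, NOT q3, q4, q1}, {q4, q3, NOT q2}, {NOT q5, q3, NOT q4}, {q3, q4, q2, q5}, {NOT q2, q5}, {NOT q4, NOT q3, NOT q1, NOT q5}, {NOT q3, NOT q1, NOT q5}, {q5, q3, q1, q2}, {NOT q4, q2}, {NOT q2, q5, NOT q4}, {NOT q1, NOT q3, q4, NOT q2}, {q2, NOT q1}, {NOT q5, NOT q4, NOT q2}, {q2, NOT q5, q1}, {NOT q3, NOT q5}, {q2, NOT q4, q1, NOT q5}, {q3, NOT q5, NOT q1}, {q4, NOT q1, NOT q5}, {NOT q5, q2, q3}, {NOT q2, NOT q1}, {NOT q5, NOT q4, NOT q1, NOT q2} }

Case q3 = true:
From the singleton clause (NOT q5), q5 = false.
From the singleton clause (NOT q1), q1 = false.
From the singleton clause (NOT q2), q2 = false.
From the singleton clause (NOT q4), q4 = false.
This assignment satisfies each clause.

q1 ↦ false,  q2 ↦ false,  q3 ↦ true,  q4 ↦ false,  q5 ↦ false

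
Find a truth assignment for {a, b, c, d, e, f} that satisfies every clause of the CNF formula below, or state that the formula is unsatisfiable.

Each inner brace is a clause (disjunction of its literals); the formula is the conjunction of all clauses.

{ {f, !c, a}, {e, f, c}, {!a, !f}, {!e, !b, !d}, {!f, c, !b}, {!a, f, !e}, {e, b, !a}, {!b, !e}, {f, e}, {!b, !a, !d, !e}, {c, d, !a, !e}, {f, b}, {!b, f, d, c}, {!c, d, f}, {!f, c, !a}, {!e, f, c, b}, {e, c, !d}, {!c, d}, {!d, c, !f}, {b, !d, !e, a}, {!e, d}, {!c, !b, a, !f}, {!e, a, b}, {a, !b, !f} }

a: false; b: false; c: false; d: false; e: false; f: true

Branch on a: set a = false.
Branch on f: set f = true.
(!b) alone gives b = false.
(!e) alone gives e = false.
Branch on c: set c = false.
(!d) alone gives d = false.
Every clause now holds.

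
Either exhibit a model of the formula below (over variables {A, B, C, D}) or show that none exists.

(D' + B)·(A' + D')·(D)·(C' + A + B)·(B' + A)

UNSATISFIABLE

The clause (D) is unit, so D = 1.
The clause (B) is unit, so B = 1.
The clause (A') is unit, so A = 0.
Now (A) is unsatisfied and unit — conflict.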